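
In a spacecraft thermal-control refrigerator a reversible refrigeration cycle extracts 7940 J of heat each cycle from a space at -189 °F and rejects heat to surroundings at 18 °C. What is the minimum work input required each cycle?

W_in ≈ 7430 J

T_H = 18 °C → 18 + 273.15 = 291.15 K.
T_C = -189 °F → (-189 − 32) × 5/9 = -122.78 °C = 150.37 K.
For a reversible refrigerator, COP_R = T_C/(T_H − T_C) = 150.37/140.78 = 1.0682.
W = Q_C/COP_R = 7940/1.0682 = 7430 J.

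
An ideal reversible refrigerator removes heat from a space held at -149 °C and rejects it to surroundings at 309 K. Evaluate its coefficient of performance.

COP_R ≈ 0.672

T_C = -149 °C → -149 + 273.15 = 124.15 K.
COP_R = T_C/(T_H − T_C) = 124.15/(309.00 − 124.15) = 0.672.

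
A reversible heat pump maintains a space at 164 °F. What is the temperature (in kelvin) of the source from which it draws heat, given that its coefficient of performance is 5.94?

T_H = 164 °F → (164 − 32) × 5/9 = 73.33 °C = 346.48 K.
COP_HP = T_H/(T_H − T_C) ⇒ T_C = T_H·(COP_HP − 1)/COP_HP = 346.48 × (5.94 − 1)/5.94 = 288 K.

T_C ≈ 288 K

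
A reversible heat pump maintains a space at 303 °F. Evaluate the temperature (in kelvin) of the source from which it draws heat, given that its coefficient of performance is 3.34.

T_H = 303 °F → (303 − 32) × 5/9 = 150.56 °C = 423.71 K.
COP_HP = T_H/(T_H − T_C) ⇒ T_C = T_H·(COP_HP − 1)/COP_HP = 423.71 × (3.34 − 1)/3.34 = 296.8 K.

T_C ≈ 296.8 K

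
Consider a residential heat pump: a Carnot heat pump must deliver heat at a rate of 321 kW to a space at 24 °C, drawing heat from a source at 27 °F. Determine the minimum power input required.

Ẇ_in ≈ 28.9 kW

T_H = 24 °C → 24 + 273.15 = 297.15 K.
T_C = 27 °F → (27 − 32) × 5/9 = -2.78 °C = 270.37 K.
Reversible heating COP: COP_HP = T_H/(T_H − T_C) = 297.15/26.78 = 11.0969.
W = Q_H/COP_HP = 321/11.0969 = 28.9 kW.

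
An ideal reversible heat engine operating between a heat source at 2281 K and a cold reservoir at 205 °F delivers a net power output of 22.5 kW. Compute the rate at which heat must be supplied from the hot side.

T_C = 205 °F → (205 − 32) × 5/9 = 96.11 °C = 369.26 K.
η_rev = 1 − T_C/T_H = 1 − 369.26/2281.00 = 0.8381.
Q_H = W/η = 22.5/0.8381 = 26.8 kW.

Q̇_H ≈ 26.8 kW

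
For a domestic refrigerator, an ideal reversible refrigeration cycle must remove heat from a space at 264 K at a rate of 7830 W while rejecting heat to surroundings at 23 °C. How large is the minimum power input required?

Ẇ_in ≈ 954 W

T_H = 23 °C → 23 + 273.15 = 296.15 K.
For a reversible refrigerator, COP_R = T_C/(T_H − T_C) = 264.00/32.15 = 8.2115.
W = Q_C/COP_R = 7830/8.2115 = 954 W.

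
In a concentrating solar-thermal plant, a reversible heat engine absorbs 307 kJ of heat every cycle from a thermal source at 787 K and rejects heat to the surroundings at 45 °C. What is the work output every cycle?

W ≈ 183 kJ

T_C = 45 °C → 45 + 273.15 = 318.15 K.
The Carnot efficiency is η = 1 − T_C/T_H = 1 − 318.15/787.00 = 0.5957.
W = η·Q_H = 0.5957 × 307 = 183 kJ.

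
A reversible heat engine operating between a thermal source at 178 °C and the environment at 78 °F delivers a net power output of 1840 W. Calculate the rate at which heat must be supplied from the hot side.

Q̇_H ≈ 5445 W

T_H = 178 °C → 178 + 273.15 = 451.15 K.
T_C = 78 °F → (78 − 32) × 5/9 = 25.56 °C = 298.71 K.
Since the cycle is reversible, η = 1 − T_C/T_H = 1 − 298.71/451.15 = 0.3379.
Q_H = W/η = 1840/0.3379 = 5445 W.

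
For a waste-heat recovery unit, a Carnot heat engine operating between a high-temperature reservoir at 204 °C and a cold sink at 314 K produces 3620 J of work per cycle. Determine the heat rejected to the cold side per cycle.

Q_C ≈ 6967 J

T_H = 204 °C → 204 + 273.15 = 477.15 K.
η_rev = 1 − T_C/T_H = 1 − 314.00/477.15 = 0.3419.
Since Q_C/Q_H = T_C/T_H and Q_H = W/η, Q_C = W·T_C/(T_H − T_C) = 3620 × 314.00/163.15 = 6967 J.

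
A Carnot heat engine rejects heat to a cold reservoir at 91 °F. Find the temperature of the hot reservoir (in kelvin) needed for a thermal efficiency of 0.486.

T_C = 91 °F → (91 − 32) × 5/9 = 32.78 °C = 305.93 K.
From η = 1 − T_C/T_H, solving for T_H gives T_H = T_C/(1 − η) = 305.93/(1 − 0.486) = 595.2 K.

T_H ≈ 595.2 K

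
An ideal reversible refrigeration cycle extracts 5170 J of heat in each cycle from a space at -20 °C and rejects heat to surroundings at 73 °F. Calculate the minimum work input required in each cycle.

T_H = 73 °F → (73 − 32) × 5/9 = 22.78 °C = 295.93 K.
T_C = -20 °C → -20 + 273.15 = 253.15 K.
For a reversible refrigerator, COP_R = T_C/(T_H − T_C) = 253.15/42.78 = 5.9178.
W = Q_C/COP_R = 5170/5.9178 = 874 J.

W_in ≈ 874 J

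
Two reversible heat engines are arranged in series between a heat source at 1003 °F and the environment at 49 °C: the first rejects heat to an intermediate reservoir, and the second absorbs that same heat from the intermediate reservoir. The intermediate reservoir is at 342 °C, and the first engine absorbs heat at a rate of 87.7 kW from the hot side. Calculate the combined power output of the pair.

T_H = 1003 °F → (1003 − 32) × 5/9 = 539.44 °C = 812.59 K.
T_C = 49 °C → 49 + 273.15 = 322.15 K.
Two reversible stages in series are equivalent to a single Carnot engine between T_H and T_C, so η_total = 1 − T_C/T_H = 1 − 322.15/812.59 = 0.6036.
W_total = η_total · Q_H = 0.6036 × 87.7 = 52.9 kW.

Ẇ_total ≈ 52.9 kW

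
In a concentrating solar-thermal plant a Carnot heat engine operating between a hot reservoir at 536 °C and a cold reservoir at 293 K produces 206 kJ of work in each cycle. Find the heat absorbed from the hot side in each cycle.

Q_H ≈ 323 kJ

T_H = 536 °C → 536 + 273.15 = 809.15 K.
Carnot efficiency: η = 1 − T_C/T_H = 1 − 293.00/809.15 = 0.6379.
Q_H = W/η = 206/0.6379 = 323 kJ.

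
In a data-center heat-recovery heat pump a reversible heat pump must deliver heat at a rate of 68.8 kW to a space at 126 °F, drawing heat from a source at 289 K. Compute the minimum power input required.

T_H = 126 °F → (126 − 32) × 5/9 = 52.22 °C = 325.37 K.
For a reversible heat pump, COP_HP = T_H/(T_H − T_C) = 325.37/36.37 = 8.9456.
W = Q_H/COP_HP = 68.8/8.9456 = 7.691 kW.

Ẇ_in ≈ 7.691 kW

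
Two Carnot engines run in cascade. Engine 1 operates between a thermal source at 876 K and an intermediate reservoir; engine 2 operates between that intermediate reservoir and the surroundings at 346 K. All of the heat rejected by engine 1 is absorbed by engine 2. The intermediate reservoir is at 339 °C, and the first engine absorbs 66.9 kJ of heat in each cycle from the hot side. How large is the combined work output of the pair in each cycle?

Two reversible stages in series are equivalent to a single Carnot engine between T_H and T_C, so η_total = 1 − T_C/T_H = 1 − 346.00/876.00 = 0.6050.
W_total = η_total · Q_H = 0.6050 × 66.9 = 40.5 kJ.

W_total ≈ 40.5 kJ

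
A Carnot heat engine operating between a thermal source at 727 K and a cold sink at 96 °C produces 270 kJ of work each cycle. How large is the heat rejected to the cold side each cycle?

Q_C ≈ 278.5 kJ

T_C = 96 °C → 96 + 273.15 = 369.15 K.
η_rev = 1 − T_C/T_H = 1 − 369.15/727.00 = 0.4922.
Since Q_C/Q_H = T_C/T_H and Q_H = W/η, Q_C = W·T_C/(T_H − T_C) = 270 × 369.15/357.85 = 278.5 kJ.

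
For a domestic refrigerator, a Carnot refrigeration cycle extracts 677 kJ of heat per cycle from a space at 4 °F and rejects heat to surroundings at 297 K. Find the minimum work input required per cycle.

T_C = 4 °F → (4 − 32) × 5/9 = -15.56 °C = 257.59 K.
The reversible coefficient of performance is COP_R = T_C/(T_H − T_C) = 257.59/39.41 = 6.5370.
W = Q_C/COP_R = 677/6.5370 = 104 kJ.

W_in ≈ 104 kJ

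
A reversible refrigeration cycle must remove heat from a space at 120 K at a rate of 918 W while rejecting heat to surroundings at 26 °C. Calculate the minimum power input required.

Ẇ_in ≈ 1370 W

T_H = 26 °C → 26 + 273.15 = 299.15 K.
For a reversible refrigerator, COP_R = T_C/(T_H − T_C) = 120.00/179.15 = 0.6698.
W = Q_C/COP_R = 918/0.6698 = 1370 W.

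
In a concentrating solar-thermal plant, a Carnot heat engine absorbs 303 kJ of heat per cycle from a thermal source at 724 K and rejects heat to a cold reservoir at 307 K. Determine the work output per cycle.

W ≈ 175 kJ

η_rev = 1 − T_C/T_H = 1 − 307.00/724.00 = 0.5760.
W = η·Q_H = 0.5760 × 303 = 175 kJ.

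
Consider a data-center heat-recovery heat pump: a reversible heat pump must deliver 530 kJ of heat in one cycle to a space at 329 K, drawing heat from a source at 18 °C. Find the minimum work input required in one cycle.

W_in ≈ 61.0 kJ

T_C = 18 °C → 18 + 273.15 = 291.15 K.
COP_HP = T_H/(T_H − T_C) = 329.00/37.85 = 8.6922.
W = Q_H/COP_HP = 530/8.6922 = 61.0 kJ.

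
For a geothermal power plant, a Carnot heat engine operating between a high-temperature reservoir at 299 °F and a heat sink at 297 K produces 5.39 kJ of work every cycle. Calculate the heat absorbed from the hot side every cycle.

Q_H ≈ 18.2 kJ

T_H = 299 °F → (299 − 32) × 5/9 = 148.33 °C = 421.48 K.
Since the cycle is reversible, η = 1 − T_C/T_H = 1 − 297.00/421.48 = 0.2953.
Q_H = W/η = 5.39/0.2953 = 18.2 kJ.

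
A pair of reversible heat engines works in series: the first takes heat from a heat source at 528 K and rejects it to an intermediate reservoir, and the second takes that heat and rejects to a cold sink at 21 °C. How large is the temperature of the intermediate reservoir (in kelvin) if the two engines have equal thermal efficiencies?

T_m ≈ 394 K

T_C = 21 °C → 21 + 273.15 = 294.15 K.
Equal efficiencies require 1 − T_m/T_H = 1 − T_C/T_m, i.e. T_m/T_H = T_C/T_m, so T_m = √(T_H·T_C) = √(528.00 × 294.15) = 394 K.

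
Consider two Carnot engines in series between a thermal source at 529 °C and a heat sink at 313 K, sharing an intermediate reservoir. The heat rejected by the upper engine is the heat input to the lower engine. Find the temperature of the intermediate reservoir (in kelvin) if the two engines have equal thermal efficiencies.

T_H = 529 °C → 529 + 273.15 = 802.15 K.
Equal efficiencies require 1 − T_m/T_H = 1 − T_C/T_m, i.e. T_m/T_H = T_C/T_m, so T_m = √(T_H·T_C) = √(802.15 × 313.00) = 501.1 K.

T_m ≈ 501.1 K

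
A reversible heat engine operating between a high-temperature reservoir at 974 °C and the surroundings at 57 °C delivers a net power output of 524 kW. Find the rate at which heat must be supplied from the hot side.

T_H = 974 °C → 974 + 273.15 = 1247.15 K.
T_C = 57 °C → 57 + 273.15 = 330.15 K.
The Carnot efficiency is η = 1 − T_C/T_H = 1 − 330.15/1247.15 = 0.7353.
Q_H = W/η = 524/0.7353 = 712.7 kW.

Q̇_H ≈ 712.7 kW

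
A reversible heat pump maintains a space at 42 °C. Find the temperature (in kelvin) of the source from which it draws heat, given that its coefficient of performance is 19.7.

T_H = 42 °C → 42 + 273.15 = 315.15 K.
COP_HP = T_H/(T_H − T_C) ⇒ T_C = T_H·(COP_HP − 1)/COP_HP = 315.15 × (19.7 − 1)/19.7 = 299.2 K.

T_C ≈ 299.2 K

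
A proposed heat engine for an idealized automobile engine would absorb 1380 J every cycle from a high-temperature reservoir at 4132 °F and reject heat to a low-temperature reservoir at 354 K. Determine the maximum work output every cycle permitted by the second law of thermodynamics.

W_max ≈ 1190 J

T_H = 4132 °F → (4132 − 32) × 5/9 = 2277.78 °C = 2550.93 K.
No engine can exceed the Carnot limit: η_max = 1 − T_C/T_H = 1 − 354.00/2550.93 = 0.8612.
W_max = η_max · Q_H = 0.8612 × 1380 = 1190 J.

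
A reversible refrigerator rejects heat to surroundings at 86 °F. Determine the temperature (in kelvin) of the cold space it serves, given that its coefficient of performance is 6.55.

T_C ≈ 263.0 K

T_H = 86 °F → (86 − 32) × 5/9 = 30.00 °C = 303.15 K.
COP_R = T_C/(T_H − T_C) ⇒ T_C = T_H·COP_R/(1 + COP_R) = 303.15 × 6.55/(1 + 6.55) = 263.0 K.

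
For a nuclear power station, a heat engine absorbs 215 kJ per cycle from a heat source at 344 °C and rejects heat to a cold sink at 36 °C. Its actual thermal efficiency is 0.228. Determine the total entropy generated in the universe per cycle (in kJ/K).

ΔS_univ ≈ 0.1885 kJ/K

T_H = 344 °C → 344 + 273.15 = 617.15 K.
T_C = 36 °C → 36 + 273.15 = 309.15 K.
W = η·Q_H = 0.228 × 215 = 49.02 kJ, so Q_C = Q_H − W = 166.0 kJ.
Entropy balance on the reservoirs: −Q_H/T_H = -0.3484 kJ/K, +Q_C/T_C = 0.5369 kJ/K.
ΔS_univ = −Q_H/T_H + Q_C/T_C = 0.1885 kJ/K (> 0, since η = 0.228 < η_Carnot = 0.499).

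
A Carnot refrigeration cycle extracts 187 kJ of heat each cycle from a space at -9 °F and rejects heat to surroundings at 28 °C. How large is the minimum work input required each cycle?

T_H = 28 °C → 28 + 273.15 = 301.15 K.
T_C = -9 °F → (-9 − 32) × 5/9 = -22.78 °C = 250.37 K.
The reversible coefficient of performance is COP_R = T_C/(T_H − T_C) = 250.37/50.78 = 4.9307.
W = Q_C/COP_R = 187/4.9307 = 37.9 kJ.

W_in ≈ 37.9 kJ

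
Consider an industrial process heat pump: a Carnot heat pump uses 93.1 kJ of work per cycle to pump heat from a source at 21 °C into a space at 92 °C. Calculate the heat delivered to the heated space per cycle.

T_H = 92 °C → 92 + 273.15 = 365.15 K.
T_C = 21 °C → 21 + 273.15 = 294.15 K.
COP_HP = T_H/(T_H − T_C) = 365.15/71.00 = 5.1430.
Q_H = COP_HP · W = 5.1430 × 93.1 = 479 kJ.

Q_H ≈ 479 kJ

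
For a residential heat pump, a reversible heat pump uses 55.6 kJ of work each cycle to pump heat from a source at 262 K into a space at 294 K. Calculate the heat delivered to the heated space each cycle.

Q_H ≈ 511 kJ

The Carnot heat-pump COP is COP_HP = T_H/(T_H − T_C) = 294.00/32.00 = 9.1875.
Q_H = COP_HP · W = 9.1875 × 55.6 = 511 kJ.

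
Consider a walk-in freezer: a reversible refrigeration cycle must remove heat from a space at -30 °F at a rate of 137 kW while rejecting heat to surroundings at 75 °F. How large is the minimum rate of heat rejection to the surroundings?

T_H = 75 °F → (75 − 32) × 5/9 = 23.89 °C = 297.04 K.
T_C = -30 °F → (-30 − 32) × 5/9 = -34.44 °C = 238.71 K.
For a reversible cycle Q_H/Q_C = T_H/T_C, so Q_H = Q_C·T_H/T_C = 137 × 297.04/238.71 = 170.5 kW.

Q̇_H ≈ 170.5 kW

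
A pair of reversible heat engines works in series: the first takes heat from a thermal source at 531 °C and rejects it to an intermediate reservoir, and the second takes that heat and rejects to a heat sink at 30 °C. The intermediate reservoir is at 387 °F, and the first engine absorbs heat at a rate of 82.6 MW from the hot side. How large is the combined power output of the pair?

Ẇ_total ≈ 51.5 MW

T_H = 531 °C → 531 + 273.15 = 804.15 K.
T_C = 30 °C → 30 + 273.15 = 303.15 K.
Two reversible stages in series are equivalent to a single Carnot engine between T_H and T_C, so η_total = 1 − T_C/T_H = 1 − 303.15/804.15 = 0.6230.
W_total = η_total · Q_H = 0.6230 × 82.6 = 51.5 MW.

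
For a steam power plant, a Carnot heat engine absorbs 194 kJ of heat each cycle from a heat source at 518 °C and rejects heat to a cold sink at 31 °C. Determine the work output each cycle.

T_H = 518 °C → 518 + 273.15 = 791.15 K.
T_C = 31 °C → 31 + 273.15 = 304.15 K.
The Carnot efficiency is η = 1 − T_C/T_H = 1 − 304.15/791.15 = 0.6156.
W = η·Q_H = 0.6156 × 194 = 119.4 kJ.

W ≈ 119.4 kJ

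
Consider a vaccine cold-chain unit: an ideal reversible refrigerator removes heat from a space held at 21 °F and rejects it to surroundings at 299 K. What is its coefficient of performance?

T_C = 21 °F → (21 − 32) × 5/9 = -6.11 °C = 267.04 K.
For a reversible refrigerator, COP_R = T_C/(T_H − T_C) = 267.04/(299.00 − 267.04) = 8.355.

COP_R ≈ 8.355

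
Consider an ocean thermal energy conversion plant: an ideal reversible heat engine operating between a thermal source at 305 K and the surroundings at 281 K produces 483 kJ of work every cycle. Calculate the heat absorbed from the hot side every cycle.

η_rev = 1 − T_C/T_H = 1 − 281.00/305.00 = 0.0787.
Q_H = W/η = 483/0.0787 = 6140 kJ.

Q_H ≈ 6140 kJ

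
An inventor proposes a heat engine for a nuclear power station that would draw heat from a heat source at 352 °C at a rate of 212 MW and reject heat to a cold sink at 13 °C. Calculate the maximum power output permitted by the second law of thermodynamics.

T_H = 352 °C → 352 + 273.15 = 625.15 K.
T_C = 13 °C → 13 + 273.15 = 286.15 K.
No engine can exceed the Carnot limit: η_max = 1 − T_C/T_H = 1 − 286.15/625.15 = 0.5423.
W_max = η_max · Q_H = 0.5423 × 212 = 115.0 MW.

Ẇ_max ≈ 115.0 MW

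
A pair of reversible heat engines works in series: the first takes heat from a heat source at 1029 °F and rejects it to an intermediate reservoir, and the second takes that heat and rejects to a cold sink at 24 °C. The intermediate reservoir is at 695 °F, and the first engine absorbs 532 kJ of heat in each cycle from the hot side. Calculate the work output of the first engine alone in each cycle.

T_H = 1029 °F → (1029 − 32) × 5/9 = 553.89 °C = 827.04 K.
T_C = 24 °C → 24 + 273.15 = 297.15 K.
T_m = 695 °F → (695 − 32) × 5/9 = 368.33 °C = 641.48 K.
First-stage efficiency η₁ = 1 − T_m/T_H = 1 − 641.48/827.04 = 0.2244.
W₁ = η₁·Q_H = 0.2244 × 532 = 119 kJ.

W₁ ≈ 119 kJ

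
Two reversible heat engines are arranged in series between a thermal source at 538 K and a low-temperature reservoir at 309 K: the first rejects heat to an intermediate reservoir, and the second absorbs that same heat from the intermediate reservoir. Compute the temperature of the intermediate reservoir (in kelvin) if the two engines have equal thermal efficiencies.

Equal efficiencies require 1 − T_m/T_H = 1 − T_C/T_m, i.e. T_m/T_H = T_C/T_m, so T_m = √(T_H·T_C) = √(538.00 × 309.00) = 408 K.

T_m ≈ 408 K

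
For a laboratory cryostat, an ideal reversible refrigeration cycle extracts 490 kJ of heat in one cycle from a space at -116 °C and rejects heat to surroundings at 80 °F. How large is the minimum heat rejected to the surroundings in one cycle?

T_H = 80 °F → (80 − 32) × 5/9 = 26.67 °C = 299.82 K.
T_C = -116 °C → -116 + 273.15 = 157.15 K.
For a reversible cycle Q_H/Q_C = T_H/T_C, so Q_H = Q_C·T_H/T_C = 490 × 299.82/157.15 = 934.8 kJ.

Q_H ≈ 934.8 kJ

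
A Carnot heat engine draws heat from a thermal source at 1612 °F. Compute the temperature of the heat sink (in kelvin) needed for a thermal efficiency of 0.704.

T_H = 1612 °F → (1612 − 32) × 5/9 = 877.78 °C = 1150.93 K.
From η = 1 − T_C/T_H, T_C = T_H·(1 − η) = 1150.93 × (1 − 0.704) = 341 K.

T_C ≈ 341 K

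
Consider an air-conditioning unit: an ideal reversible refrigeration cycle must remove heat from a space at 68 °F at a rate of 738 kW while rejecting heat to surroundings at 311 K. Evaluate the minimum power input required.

T_C = 68 °F → (68 − 32) × 5/9 = 20.00 °C = 293.15 K.
COP_R = T_C/(T_H − T_C) = 293.15/17.85 = 16.4230.
W = Q_C/COP_R = 738/16.4230 = 44.94 kW.

Ẇ_in ≈ 44.94 kW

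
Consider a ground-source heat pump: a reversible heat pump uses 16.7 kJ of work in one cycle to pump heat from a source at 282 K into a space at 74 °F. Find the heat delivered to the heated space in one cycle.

T_H = 74 °F → (74 − 32) × 5/9 = 23.33 °C = 296.48 K.
For a reversible heat pump, COP_HP = T_H/(T_H − T_C) = 296.48/14.48 = 20.4707.
Q_H = COP_HP · W = 20.4707 × 16.7 = 342 kJ.

Q_H ≈ 342 kJ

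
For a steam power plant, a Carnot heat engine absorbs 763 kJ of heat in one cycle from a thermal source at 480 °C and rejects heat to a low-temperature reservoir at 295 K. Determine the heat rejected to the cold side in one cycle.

Q_C ≈ 299 kJ

T_H = 480 °C → 480 + 273.15 = 753.15 K.
Since the cycle is reversible, η = 1 − T_C/T_H = 1 − 295.00/753.15 = 0.6083.
For a reversible cycle Q_C/Q_H = T_C/T_H, so Q_C = 763 × 295.00/753.15 = 299 kJ.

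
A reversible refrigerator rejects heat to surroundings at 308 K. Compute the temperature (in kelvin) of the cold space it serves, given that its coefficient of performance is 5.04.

COP_R = T_C/(T_H − T_C) ⇒ T_C = T_H·COP_R/(1 + COP_R) = 308.00 × 5.04/(1 + 5.04) = 257 K.

T_C ≈ 257 K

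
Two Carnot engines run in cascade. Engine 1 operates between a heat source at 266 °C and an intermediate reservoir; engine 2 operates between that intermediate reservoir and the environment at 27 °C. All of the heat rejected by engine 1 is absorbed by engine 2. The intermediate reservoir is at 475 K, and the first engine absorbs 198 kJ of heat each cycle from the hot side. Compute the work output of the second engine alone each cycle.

W₂ ≈ 64.2 kJ

T_H = 266 °C → 266 + 273.15 = 539.15 K.
T_C = 27 °C → 27 + 273.15 = 300.15 K.
Heat entering the second stage: Q_m = Q_H·(T_m/T_H) = 198 × 475.00/539.15 = 174 kJ.
Second-stage efficiency η₂ = 1 − T_C/T_m = 1 − 300.15/475.00 = 0.3681, so W₂ = η₂·Q_m = 64.2 kJ.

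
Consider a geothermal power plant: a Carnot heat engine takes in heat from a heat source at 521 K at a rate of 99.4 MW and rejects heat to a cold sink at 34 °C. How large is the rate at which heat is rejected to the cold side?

T_C = 34 °C → 34 + 273.15 = 307.15 K.
The Carnot efficiency is η = 1 − T_C/T_H = 1 − 307.15/521.00 = 0.4105.
For a reversible cycle Q_C/Q_H = T_C/T_H, so Q_C = 99.4 × 307.15/521.00 = 58.60 MW.

Q̇_C ≈ 58.60 MW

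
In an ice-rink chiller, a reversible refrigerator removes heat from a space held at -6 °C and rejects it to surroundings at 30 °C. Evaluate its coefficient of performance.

COP_R ≈ 7.42

T_H = 30 °C → 30 + 273.15 = 303.15 K.
T_C = -6 °C → -6 + 273.15 = 267.15 K.
Carnot COP: COP_R = T_C/(T_H − T_C) = 267.15/(303.15 − 267.15) = 7.42.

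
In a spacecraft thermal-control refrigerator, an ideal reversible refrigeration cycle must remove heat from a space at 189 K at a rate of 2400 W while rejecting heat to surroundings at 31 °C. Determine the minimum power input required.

Ẇ_in ≈ 1460 W

T_H = 31 °C → 31 + 273.15 = 304.15 K.
Carnot COP: COP_R = T_C/(T_H − T_C) = 189.00/115.15 = 1.6413.
W = Q_C/COP_R = 2400/1.6413 = 1460 W.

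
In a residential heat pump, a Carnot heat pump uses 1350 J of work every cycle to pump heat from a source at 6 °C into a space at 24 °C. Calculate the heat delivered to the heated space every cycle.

Q_H ≈ 22300 J

T_H = 24 °C → 24 + 273.15 = 297.15 K.
T_C = 6 °C → 6 + 273.15 = 279.15 K.
Reversible heating COP: COP_HP = T_H/(T_H − T_C) = 297.15/18.00 = 16.5083.
Q_H = COP_HP · W = 16.5083 × 1350 = 22300 J.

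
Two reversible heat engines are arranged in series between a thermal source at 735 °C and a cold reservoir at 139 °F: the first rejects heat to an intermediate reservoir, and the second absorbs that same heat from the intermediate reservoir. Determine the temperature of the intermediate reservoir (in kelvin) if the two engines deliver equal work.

T_m ≈ 670 K

T_H = 735 °C → 735 + 273.15 = 1008.15 K.
T_C = 139 °F → (139 − 32) × 5/9 = 59.44 °C = 332.59 K.
For reversible stages Q_m = Q_H·(T_m/T_H). Setting W₁ = Q_H(1 − T_m/T_H) equal to W₂ = Q_m(1 − T_C/T_m) = Q_H·(T_m − T_C)/T_H gives T_H − T_m = T_m − T_C, so T_m = (T_H + T_C)/2 = (1008.15 + 332.59)/2 = 670 K.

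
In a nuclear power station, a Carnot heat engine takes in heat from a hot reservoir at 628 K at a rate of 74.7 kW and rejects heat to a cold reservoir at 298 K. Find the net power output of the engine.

Ẇ ≈ 39.3 kW

Since the cycle is reversible, η = 1 − T_C/T_H = 1 − 298.00/628.00 = 0.5255.
W = η·Q_H = 0.5255 × 74.7 = 39.3 kW.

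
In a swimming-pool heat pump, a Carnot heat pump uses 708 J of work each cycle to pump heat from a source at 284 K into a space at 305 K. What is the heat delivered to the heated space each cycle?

COP_HP = T_H/(T_H − T_C) = 305.00/21.00 = 14.5238.
Q_H = COP_HP · W = 14.5238 × 708 = 10280 J.

Q_H ≈ 10280 J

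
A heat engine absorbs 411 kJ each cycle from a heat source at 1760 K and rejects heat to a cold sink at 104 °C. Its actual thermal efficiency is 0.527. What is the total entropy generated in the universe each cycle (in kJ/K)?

ΔS_univ ≈ 0.282 kJ/K

T_C = 104 °C → 104 + 273.15 = 377.15 K.
W = η·Q_H = 0.527 × 411 = 216.6 kJ, so Q_C = Q_H − W = 194.4 kJ.
Entropy balance on the reservoirs: −Q_H/T_H = -0.2335 kJ/K, +Q_C/T_C = 0.5155 kJ/K.
ΔS_univ = −Q_H/T_H + Q_C/T_C = 0.282 kJ/K (> 0, since η = 0.527 < η_Carnot = 0.786).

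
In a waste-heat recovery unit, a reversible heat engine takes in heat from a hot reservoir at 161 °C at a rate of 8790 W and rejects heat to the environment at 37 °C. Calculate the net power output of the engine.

Ẇ ≈ 2511 W

T_H = 161 °C → 161 + 273.15 = 434.15 K.
T_C = 37 °C → 37 + 273.15 = 310.15 K.
Since the cycle is reversible, η = 1 − T_C/T_H = 1 − 310.15/434.15 = 0.2856.
W = η·Q_H = 0.2856 × 8790 = 2511 W.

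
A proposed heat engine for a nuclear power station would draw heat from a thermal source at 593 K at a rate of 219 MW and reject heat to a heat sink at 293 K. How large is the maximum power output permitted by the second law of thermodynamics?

The second-law ceiling is the Carnot efficiency, η_max = 1 − T_C/T_H = 1 − 293.00/593.00 = 0.5059.
W_max = η_max · Q_H = 0.5059 × 219 = 111 MW.

Ẇ_max ≈ 111 MW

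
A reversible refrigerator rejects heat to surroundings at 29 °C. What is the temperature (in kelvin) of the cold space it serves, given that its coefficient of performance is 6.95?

T_H = 29 °C → 29 + 273.15 = 302.15 K.
COP_R = T_C/(T_H − T_C) ⇒ T_C = T_H·COP_R/(1 + COP_R) = 302.15 × 6.95/(1 + 6.95) = 264 K.

T_C ≈ 264 K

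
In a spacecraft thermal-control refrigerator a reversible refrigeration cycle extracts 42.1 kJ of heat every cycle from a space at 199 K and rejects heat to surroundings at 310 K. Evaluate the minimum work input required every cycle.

Carnot COP: COP_R = T_C/(T_H − T_C) = 199.00/111.00 = 1.7928.
W = Q_C/COP_R = 42.1/1.7928 = 23.48 kJ.

W_in ≈ 23.48 kJ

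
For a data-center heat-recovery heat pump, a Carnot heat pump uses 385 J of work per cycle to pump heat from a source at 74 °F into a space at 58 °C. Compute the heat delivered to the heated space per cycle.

Q_H ≈ 3680 J

T_H = 58 °C → 58 + 273.15 = 331.15 K.
T_C = 74 °F → (74 − 32) × 5/9 = 23.33 °C = 296.48 K.
COP_HP = T_H/(T_H − T_C) = 331.15/34.67 = 9.5524.
Q_H = COP_HP · W = 9.5524 × 385 = 3680 J.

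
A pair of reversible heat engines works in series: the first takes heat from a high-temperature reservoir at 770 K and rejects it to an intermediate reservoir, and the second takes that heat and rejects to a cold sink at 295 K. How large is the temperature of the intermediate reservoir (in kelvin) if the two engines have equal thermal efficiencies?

Equal efficiencies require 1 − T_m/T_H = 1 − T_C/T_m, i.e. T_m/T_H = T_C/T_m, so T_m = √(T_H·T_C) = √(770.00 × 295.00) = 477 K.

T_m ≈ 477 K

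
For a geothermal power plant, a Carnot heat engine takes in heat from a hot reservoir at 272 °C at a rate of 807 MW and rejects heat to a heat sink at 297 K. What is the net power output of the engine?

T_H = 272 °C → 272 + 273.15 = 545.15 K.
Carnot efficiency: η = 1 − T_C/T_H = 1 − 297.00/545.15 = 0.4552.
W = η·Q_H = 0.4552 × 807 = 367 MW.

Ẇ ≈ 367 MW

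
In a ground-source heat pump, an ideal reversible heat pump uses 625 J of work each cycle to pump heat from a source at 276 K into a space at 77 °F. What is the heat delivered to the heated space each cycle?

Q_H ≈ 8413 J

T_H = 77 °F → (77 − 32) × 5/9 = 25.00 °C = 298.15 K.
The Carnot heat-pump COP is COP_HP = T_H/(T_H − T_C) = 298.15/22.15 = 13.4605.
Q_H = COP_HP · W = 13.4605 × 625 = 8413 J.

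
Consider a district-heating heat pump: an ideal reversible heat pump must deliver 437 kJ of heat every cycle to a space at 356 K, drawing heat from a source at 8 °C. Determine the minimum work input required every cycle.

W_in ≈ 91.88 kJ

T_C = 8 °C → 8 + 273.15 = 281.15 K.
COP_HP = T_H/(T_H − T_C) = 356.00/74.85 = 4.7562.
W = Q_H/COP_HP = 437/4.7562 = 91.88 kJ.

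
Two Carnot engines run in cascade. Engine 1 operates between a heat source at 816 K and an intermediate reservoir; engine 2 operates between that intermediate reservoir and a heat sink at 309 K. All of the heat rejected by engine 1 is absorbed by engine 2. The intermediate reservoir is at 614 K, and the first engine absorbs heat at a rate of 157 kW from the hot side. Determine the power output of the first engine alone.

Ẇ₁ ≈ 38.9 kW

First-stage efficiency η₁ = 1 − T_m/T_H = 1 − 614.00/816.00 = 0.2475.
W₁ = η₁·Q_H = 0.2475 × 157 = 38.9 kW.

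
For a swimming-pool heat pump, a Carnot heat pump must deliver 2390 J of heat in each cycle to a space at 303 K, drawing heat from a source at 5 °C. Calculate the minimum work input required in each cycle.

T_C = 5 °C → 5 + 273.15 = 278.15 K.
COP_HP = T_H/(T_H − T_C) = 303.00/24.85 = 12.1932.
W = Q_H/COP_HP = 2390/12.1932 = 196 J.

W_in ≈ 196 J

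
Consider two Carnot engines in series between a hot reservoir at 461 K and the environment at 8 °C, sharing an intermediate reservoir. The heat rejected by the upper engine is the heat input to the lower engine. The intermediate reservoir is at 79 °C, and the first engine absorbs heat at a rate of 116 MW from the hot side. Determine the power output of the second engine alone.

T_C = 8 °C → 8 + 273.15 = 281.15 K.
T_m = 79 °C → 79 + 273.15 = 352.15 K.
Heat entering the second stage: Q_m = Q_H·(T_m/T_H) = 116 × 352.15/461.00 = 88.6 MW.
Second-stage efficiency η₂ = 1 − T_C/T_m = 1 − 281.15/352.15 = 0.2016, so W₂ = η₂·Q_m = 17.9 MW.

Ẇ₂ ≈ 17.9 MW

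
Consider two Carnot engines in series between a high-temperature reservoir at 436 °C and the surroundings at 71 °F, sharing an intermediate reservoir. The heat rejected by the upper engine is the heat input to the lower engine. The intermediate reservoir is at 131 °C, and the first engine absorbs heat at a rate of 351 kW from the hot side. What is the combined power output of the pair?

Ẇ_total ≈ 205 kW

T_H = 436 °C → 436 + 273.15 = 709.15 K.
T_C = 71 °F → (71 − 32) × 5/9 = 21.67 °C = 294.82 K.
Two reversible stages in series are equivalent to a single Carnot engine between T_H and T_C, so η_total = 1 − T_C/T_H = 1 − 294.82/709.15 = 0.5843.
W_total = η_total · Q_H = 0.5843 × 351 = 205 kW.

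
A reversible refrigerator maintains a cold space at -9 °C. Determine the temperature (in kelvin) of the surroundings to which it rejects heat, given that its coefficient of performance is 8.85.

T_H ≈ 294 K

T_C = -9 °C → -9 + 273.15 = 264.15 K.
COP_R = T_C/(T_H − T_C) ⇒ T_H = T_C·(1 + 1/COP_R) = 264.15 × (1 + 1/8.85) = 294 K.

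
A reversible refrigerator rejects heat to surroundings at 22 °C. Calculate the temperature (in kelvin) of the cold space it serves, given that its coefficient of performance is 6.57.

T_H = 22 °C → 22 + 273.15 = 295.15 K.
COP_R = T_C/(T_H − T_C) ⇒ T_C = T_H·COP_R/(1 + COP_R) = 295.15 × 6.57/(1 + 6.57) = 256.2 K.

T_C ≈ 256.2 K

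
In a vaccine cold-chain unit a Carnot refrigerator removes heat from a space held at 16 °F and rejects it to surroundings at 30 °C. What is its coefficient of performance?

T_H = 30 °C → 30 + 273.15 = 303.15 K.
T_C = 16 °F → (16 − 32) × 5/9 = -8.89 °C = 264.26 K.
For a reversible refrigerator, COP_R = T_C/(T_H − T_C) = 264.26/(303.15 − 264.26) = 6.80.

COP_R ≈ 6.80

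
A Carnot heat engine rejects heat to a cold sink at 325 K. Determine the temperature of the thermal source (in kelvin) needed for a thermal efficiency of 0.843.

From η = 1 − T_C/T_H, solving for T_H gives T_H = T_C/(1 − η) = 325.00/(1 − 0.843) = 2070 K.

T_H ≈ 2070 K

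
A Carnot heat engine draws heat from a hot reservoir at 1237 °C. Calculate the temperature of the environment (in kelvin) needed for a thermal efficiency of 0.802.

T_C ≈ 299 K

T_H = 1237 °C → 1237 + 273.15 = 1510.15 K.
From η = 1 − T_C/T_H, T_C = T_H·(1 − η) = 1510.15 × (1 − 0.802) = 299 K.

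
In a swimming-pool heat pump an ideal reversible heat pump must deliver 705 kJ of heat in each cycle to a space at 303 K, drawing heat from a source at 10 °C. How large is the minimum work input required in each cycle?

W_in ≈ 46.19 kJ

T_C = 10 °C → 10 + 273.15 = 283.15 K.
Reversible heating COP: COP_HP = T_H/(T_H − T_C) = 303.00/19.85 = 15.2645.
W = Q_H/COP_HP = 705/15.2645 = 46.19 kJ.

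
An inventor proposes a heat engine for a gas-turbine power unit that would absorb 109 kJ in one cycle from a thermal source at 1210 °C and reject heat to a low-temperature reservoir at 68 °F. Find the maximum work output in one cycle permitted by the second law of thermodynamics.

T_H = 1210 °C → 1210 + 273.15 = 1483.15 K.
T_C = 68 °F → (68 − 32) × 5/9 = 20.00 °C = 293.15 K.
The second-law ceiling is the Carnot efficiency, η_max = 1 − T_C/T_H = 1 − 293.15/1483.15 = 0.8023.
W_max = η_max · Q_H = 0.8023 × 109 = 87.46 kJ.

W_max ≈ 87.46 kJ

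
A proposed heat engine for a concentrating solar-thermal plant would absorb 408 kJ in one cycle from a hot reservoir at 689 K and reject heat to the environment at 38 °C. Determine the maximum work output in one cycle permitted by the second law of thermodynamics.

T_C = 38 °C → 38 + 273.15 = 311.15 K.
The upper bound on efficiency is η_max = 1 − T_C/T_H = 1 − 311.15/689.00 = 0.5484.
W_max = η_max · Q_H = 0.5484 × 408 = 224 kJ.

W_max ≈ 224 kJ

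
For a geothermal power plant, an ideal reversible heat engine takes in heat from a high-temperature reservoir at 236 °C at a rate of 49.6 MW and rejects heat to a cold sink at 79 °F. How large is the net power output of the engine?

T_H = 236 °C → 236 + 273.15 = 509.15 K.
T_C = 79 °F → (79 − 32) × 5/9 = 26.11 °C = 299.26 K.
The Carnot efficiency is η = 1 − T_C/T_H = 1 − 299.26/509.15 = 0.4122.
W = η·Q_H = 0.4122 × 49.6 = 20.4 MW.

Ẇ ≈ 20.4 MW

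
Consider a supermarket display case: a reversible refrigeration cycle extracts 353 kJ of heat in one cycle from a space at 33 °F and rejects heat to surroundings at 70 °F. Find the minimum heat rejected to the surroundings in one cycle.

T_H = 70 °F → (70 − 32) × 5/9 = 21.11 °C = 294.26 K.
T_C = 33 °F → (33 − 32) × 5/9 = 0.56 °C = 273.71 K.
For a reversible cycle Q_H/Q_C = T_H/T_C, so Q_H = Q_C·T_H/T_C = 353 × 294.26/273.71 = 380 kJ.

Q_H ≈ 380 kJ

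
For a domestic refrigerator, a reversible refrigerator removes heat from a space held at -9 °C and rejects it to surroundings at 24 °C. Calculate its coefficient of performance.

T_H = 24 °C → 24 + 273.15 = 297.15 K.
T_C = -9 °C → -9 + 273.15 = 264.15 K.
For a reversible refrigerator, COP_R = T_C/(T_H − T_C) = 264.15/(297.15 − 264.15) = 8.00.

COP_R ≈ 8.00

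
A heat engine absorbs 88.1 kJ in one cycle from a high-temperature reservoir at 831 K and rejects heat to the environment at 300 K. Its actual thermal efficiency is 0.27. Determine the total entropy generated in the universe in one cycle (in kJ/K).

ΔS_univ ≈ 0.108 kJ/K

W = η·Q_H = 0.27 × 88.1 = 23.79 kJ, so Q_C = Q_H − W = 64.31 kJ.
Entropy balance on the reservoirs: −Q_H/T_H = -0.1060 kJ/K, +Q_C/T_C = 0.2144 kJ/K.
ΔS_univ = −Q_H/T_H + Q_C/T_C = 0.108 kJ/K (> 0, since η = 0.27 < η_Carnot = 0.639).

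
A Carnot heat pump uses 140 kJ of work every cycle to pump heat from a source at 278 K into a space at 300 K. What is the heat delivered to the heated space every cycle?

Q_H ≈ 1909 kJ

For a reversible heat pump, COP_HP = T_H/(T_H − T_C) = 300.00/22.00 = 13.6364.
Q_H = COP_HP · W = 13.6364 × 140 = 1909 kJ.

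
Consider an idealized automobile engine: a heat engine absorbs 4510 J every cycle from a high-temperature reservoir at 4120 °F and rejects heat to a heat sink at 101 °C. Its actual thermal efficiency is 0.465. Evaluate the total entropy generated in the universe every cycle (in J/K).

ΔS_univ ≈ 4.68 J/K

T_H = 4120 °F → (4120 − 32) × 5/9 = 2271.11 °C = 2544.26 K.
T_C = 101 °C → 101 + 273.15 = 374.15 K.
W = η·Q_H = 0.465 × 4510 = 2097 J, so Q_C = Q_H − W = 2413 J.
Entropy balance on the reservoirs: −Q_H/T_H = -1.773 J/K, +Q_C/T_C = 6.449 J/K.
ΔS_univ = −Q_H/T_H + Q_C/T_C = 4.68 J/K (> 0, since η = 0.465 < η_Carnot = 0.853).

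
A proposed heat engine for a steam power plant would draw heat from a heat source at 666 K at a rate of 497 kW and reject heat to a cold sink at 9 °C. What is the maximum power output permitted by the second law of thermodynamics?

T_C = 9 °C → 9 + 273.15 = 282.15 K.
By the Carnot theorem, η_max = 1 − T_C/T_H = 1 − 282.15/666.00 = 0.5764.
W_max = η_max · Q_H = 0.5764 × 497 = 286 kW.

Ẇ_max ≈ 286 kW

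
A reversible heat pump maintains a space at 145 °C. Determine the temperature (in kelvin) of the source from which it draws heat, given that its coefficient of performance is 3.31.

T_C ≈ 291.8 K

T_H = 145 °C → 145 + 273.15 = 418.15 K.
COP_HP = T_H/(T_H − T_C) ⇒ T_C = T_H·(COP_HP − 1)/COP_HP = 418.15 × (3.31 − 1)/3.31 = 291.8 K.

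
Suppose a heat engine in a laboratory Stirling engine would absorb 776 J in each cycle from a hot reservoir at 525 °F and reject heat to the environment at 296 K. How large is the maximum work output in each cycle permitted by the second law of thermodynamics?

T_H = 525 °F → (525 − 32) × 5/9 = 273.89 °C = 547.04 K.
By the Carnot theorem, η_max = 1 − T_C/T_H = 1 − 296.00/547.04 = 0.4589.
W_max = η_max · Q_H = 0.4589 × 776 = 356.1 J.

W_max ≈ 356.1 J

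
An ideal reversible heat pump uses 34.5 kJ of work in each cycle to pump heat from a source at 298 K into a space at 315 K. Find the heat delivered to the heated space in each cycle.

Q_H ≈ 639 kJ

The Carnot heat-pump COP is COP_HP = T_H/(T_H − T_C) = 315.00/17.00 = 18.5294.
Q_H = COP_HP · W = 18.5294 × 34.5 = 639 kJ.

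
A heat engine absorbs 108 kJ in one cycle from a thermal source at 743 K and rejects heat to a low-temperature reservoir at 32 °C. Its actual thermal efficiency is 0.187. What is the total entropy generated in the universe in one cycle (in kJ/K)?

ΔS_univ ≈ 0.142 kJ/K

T_C = 32 °C → 32 + 273.15 = 305.15 K.
W = η·Q_H = 0.187 × 108 = 20.20 kJ, so Q_C = Q_H − W = 87.80 kJ.
The hot reservoir loses entropy Q_H/T_H = 108/743.00 = 0.1454 kJ/K; the cold reservoir gains Q_C/T_C = 87.80/305.15 = 0.2877 kJ/K.
ΔS_univ = −Q_H/T_H + Q_C/T_C = 0.142 kJ/K (> 0, since η = 0.187 < η_Carnot = 0.589).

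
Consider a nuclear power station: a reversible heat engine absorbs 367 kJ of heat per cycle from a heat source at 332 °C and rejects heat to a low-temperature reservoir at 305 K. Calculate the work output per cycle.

W ≈ 182.0 kJ

T_H = 332 °C → 332 + 273.15 = 605.15 K.
Since the cycle is reversible, η = 1 − T_C/T_H = 1 − 305.00/605.15 = 0.4960.
W = η·Q_H = 0.4960 × 367 = 182.0 kJ.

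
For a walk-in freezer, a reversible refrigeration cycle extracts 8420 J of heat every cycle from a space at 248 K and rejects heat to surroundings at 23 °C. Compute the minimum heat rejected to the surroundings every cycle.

Q_H ≈ 10050 J

T_H = 23 °C → 23 + 273.15 = 296.15 K.
For a reversible cycle Q_H/Q_C = T_H/T_C, so Q_H = Q_C·T_H/T_C = 8420 × 296.15/248.00 = 10050 J.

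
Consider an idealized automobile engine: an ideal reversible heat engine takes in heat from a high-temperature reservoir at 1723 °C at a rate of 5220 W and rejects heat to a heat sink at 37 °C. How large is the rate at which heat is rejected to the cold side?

T_H = 1723 °C → 1723 + 273.15 = 1996.15 K.
T_C = 37 °C → 37 + 273.15 = 310.15 K.
For a reversible engine, η = 1 − T_C/T_H = 1 − 310.15/1996.15 = 0.8446.
For a reversible cycle Q_C/Q_H = T_C/T_H, so Q_C = 5220 × 310.15/1996.15 = 811 W.

Q̇_C ≈ 811 W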